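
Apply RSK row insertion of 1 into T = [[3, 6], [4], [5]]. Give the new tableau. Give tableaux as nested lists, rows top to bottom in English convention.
In row 1, 1 replaces 3 (the leftmost entry greater than 1); 3 is bumped to row 2. In row 2, 3 replaces 4 (the leftmost entry greater than 3); 4 is bumped to row 3. In row 3, 4 replaces 5 (the leftmost entry greater than 4); 5 is bumped to row 4. 5 starts a new row 4. The new tableau is [[1, 6], [3], [4], [5]].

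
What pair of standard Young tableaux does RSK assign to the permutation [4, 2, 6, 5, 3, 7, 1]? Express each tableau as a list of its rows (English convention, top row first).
Insert each entry of the permutation into P by Schensted row insertion, recording in Q the position of each new cell.

Insert 4: appended to row 1. P = [[4]].
Insert 2: 2 bumps 4 from row 1; 4 starts row 2. P = [[2], [4]].
Insert 6: appended to row 1. P = [[2, 6], [4]].
Insert 5: 5 bumps 6 from row 1; 6 appends to row 2. P = [[2, 5], [4, 6]].
Insert 3: 3 bumps 5 from row 1; 5 bumps 6 from row 2; 6 starts row 3. P = [[2, 3], [4, 5], [6]].
Insert 7: appended to row 1. P = [[2, 3, 7], [4, 5], [6]].
Insert 1: 1 bumps 2 from row 1; 2 bumps 4 from row 2; 4 bumps 6 from row 3; 6 starts row 4. P = [[1, 3, 7], [2, 5], [4], [6]].

So P = [[1, 3, 7], [2, 5], [4], [6]], Q = [[1, 3, 6], [2, 4], [5], [7]].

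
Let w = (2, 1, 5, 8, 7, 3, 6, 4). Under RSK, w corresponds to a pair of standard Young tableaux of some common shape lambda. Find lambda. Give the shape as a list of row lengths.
Row-insert each entry into an empty tableau.

After inserting 2: P = [[2]].
After inserting 1: P = [[1], [2]].
After inserting 5: P = [[1, 5], [2]].
After inserting 8: P = [[1, 5, 8], [2]].
After inserting 7: P = [[1, 5, 7], [2, 8]].
After inserting 3: P = [[1, 3, 7], [2, 5], [8]].
After inserting 6: P = [[1, 3, 6], [2, 5, 7], [8]].
After inserting 4: P = [[1, 3, 4], [2, 5, 6], [7], [8]].

The final insertion tableau P = [[1, 3, 4], [2, 5, 6], [7], [8]] has shape [3, 3, 1, 1].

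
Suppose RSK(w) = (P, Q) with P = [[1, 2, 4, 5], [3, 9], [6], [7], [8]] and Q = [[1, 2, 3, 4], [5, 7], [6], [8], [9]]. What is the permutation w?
Reverse the RSK construction: for i from n down to 1, find the cell of Q containing i, remove the entry at that cell from P, and reverse-bump it up through P; the value ejected from row 1 is w(i).

Step i=9: Q has 9 at row 5, column 1; remove 8 from row 5 of P and reverse-bump: 8 enters row 4 and ejects 7; 7 enters row 3 and ejects 6; 6 enters row 2 and ejects 3; 3 enters row 1 and ejects 2. So w(9) = 2. P is now [[1, 3, 4, 5], [6, 9], [7], [8]].
Step i=8: Q has 8 at row 4, column 1; remove 8 from row 4 of P and reverse-bump: 8 enters row 3 and ejects 7; 7 enters row 2 and ejects 6; 6 enters row 1 and ejects 5. So w(8) = 5. P is now [[1, 3, 4, 6], [7, 9], [8]].
Step i=7: Q has 7 at row 2, column 2; remove 9 from row 2 of P and reverse-bump: 9 enters row 1 and ejects 6. So w(7) = 6. P is now [[1, 3, 4, 9], [7], [8]].
Step i=6: Q has 6 at row 3, column 1; remove 8 from row 3 of P and reverse-bump: 8 enters row 2 and ejects 7; 7 enters row 1 and ejects 4. So w(6) = 4. P is now [[1, 3, 7, 9], [8]].
Step i=5: Q has 5 at row 2, column 1; remove 8 from row 2 of P and reverse-bump: 8 enters row 1 and ejects 7. So w(5) = 7. P is now [[1, 3, 8, 9]].
Step i=4: Q has 4 at row 1, column 4; remove that cell from P, ejecting 9. So w(4) = 9. P is now [[1, 3, 8]].
Step i=3: Q has 3 at row 1, column 3; remove that cell from P, ejecting 8. So w(3) = 8. P is now [[1, 3]].
Step i=2: Q has 2 at row 1, column 2; remove that cell from P, ejecting 3. So w(2) = 3. P is now [[1]].
Step i=1: Q has 1 at row 1, column 1; remove that cell from P, ejecting 1. So w(1) = 1. P is now [].

So w = 1 3 8 9 7 4 6 5 2.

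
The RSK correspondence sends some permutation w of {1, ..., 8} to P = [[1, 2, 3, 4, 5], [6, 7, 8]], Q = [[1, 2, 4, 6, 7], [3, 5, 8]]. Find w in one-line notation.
Reverse the RSK construction: for i from n down to 1, find the cell of Q containing i, remove the entry at that cell from P, and reverse-bump it up through P; the value ejected from row 1 is w(i).

Step i=8: Q has 8 at row 2, column 3; remove 8 from row 2 of P and reverse-bump: 8 enters row 1 and ejects 5. So w(8) = 5. P is now [[1, 2, 3, 4, 8], [6, 7]].
Step i=7: Q has 7 at row 1, column 5; remove that cell from P, ejecting 8. So w(7) = 8. P is now [[1, 2, 3, 4], [6, 7]].
Step i=6: Q has 6 at row 1, column 4; remove that cell from P, ejecting 4. So w(6) = 4. P is now [[1, 2, 3], [6, 7]].
Step i=5: Q has 5 at row 2, column 2; remove 7 from row 2 of P and reverse-bump: 7 enters row 1 and ejects 3. So w(5) = 3. P is now [[1, 2, 7], [6]].
Step i=4: Q has 4 at row 1, column 3; remove that cell from P, ejecting 7. So w(4) = 7. P is now [[1, 2], [6]].
Step i=3: Q has 3 at row 2, column 1; remove 6 from row 2 of P and reverse-bump: 6 enters row 1 and ejects 2. So w(3) = 2. P is now [[1, 6]].
Step i=2: Q has 2 at row 1, column 2; remove that cell from P, ejecting 6. So w(2) = 6. P is now [[1]].
Step i=1: Q has 1 at row 1, column 1; remove that cell from P, ejecting 1. So w(1) = 1. P is now [].

So w = 1 6 2 7 3 4 8 5.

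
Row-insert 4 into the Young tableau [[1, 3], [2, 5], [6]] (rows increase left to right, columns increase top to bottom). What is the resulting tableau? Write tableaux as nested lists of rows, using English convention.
[[1, 3, 4], [2, 5], [6]]

4 is larger than every entry of row 1, so it is appended to row 1. The new tableau is [[1, 3, 4], [2, 5], [6]].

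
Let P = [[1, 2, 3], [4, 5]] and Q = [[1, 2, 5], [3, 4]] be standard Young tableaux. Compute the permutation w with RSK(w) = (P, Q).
Reverse the RSK construction: for i from n down to 1, find the cell of Q containing i, remove the entry at that cell from P, and reverse-bump it up through P; the value ejected from row 1 is w(i).

Step i=5: Q has 5 at row 1, column 3; remove that cell from P, ejecting 3. So w(5) = 3. P is now [[1, 2], [4, 5]].
Step i=4: Q has 4 at row 2, column 2; remove 5 from row 2 of P and reverse-bump: 5 enters row 1 and ejects 2. So w(4) = 2. P is now [[1, 5], [4]].
Step i=3: Q has 3 at row 2, column 1; remove 4 from row 2 of P and reverse-bump: 4 enters row 1 and ejects 1. So w(3) = 1. P is now [[4, 5]].
Step i=2: Q has 2 at row 1, column 2; remove that cell from P, ejecting 5. So w(2) = 5. P is now [[4]].
Step i=1: Q has 1 at row 1, column 1; remove that cell from P, ejecting 4. So w(1) = 4. P is now [].

So w = 4 5 1 2 3.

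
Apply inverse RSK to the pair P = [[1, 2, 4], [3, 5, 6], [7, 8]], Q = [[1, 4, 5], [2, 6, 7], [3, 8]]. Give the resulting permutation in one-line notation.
Reverse the RSK construction: for i from n down to 1, find the cell of Q containing i, remove the entry at that cell from P, and reverse-bump it up through P; the value ejected from row 1 is w(i).

Step i=8: Q has 8 at row 3, column 2; remove 8 from row 3 of P and reverse-bump: 8 enters row 2 and ejects 6; 6 enters row 1 and ejects 4. So w(8) = 4. P is now [[1, 2, 6], [3, 5, 8], [7]].
Step i=7: Q has 7 at row 2, column 3; remove 8 from row 2 of P and reverse-bump: 8 enters row 1 and ejects 6. So w(7) = 6. P is now [[1, 2, 8], [3, 5], [7]].
Step i=6: Q has 6 at row 2, column 2; remove 5 from row 2 of P and reverse-bump: 5 enters row 1 and ejects 2. So w(6) = 2. P is now [[1, 5, 8], [3], [7]].
Step i=5: Q has 5 at row 1, column 3; remove that cell from P, ejecting 8. So w(5) = 8. P is now [[1, 5], [3], [7]].
Step i=4: Q has 4 at row 1, column 2; remove that cell from P, ejecting 5. So w(4) = 5. P is now [[1], [3], [7]].
Step i=3: Q has 3 at row 3, column 1; remove 7 from row 3 of P and reverse-bump: 7 enters row 2 and ejects 3; 3 enters row 1 and ejects 1. So w(3) = 1. P is now [[3], [7]].
Step i=2: Q has 2 at row 2, column 1; remove 7 from row 2 of P and reverse-bump: 7 enters row 1 and ejects 3. So w(2) = 3. P is now [[7]].
Step i=1: Q has 1 at row 1, column 1; remove that cell from P, ejecting 7. So w(1) = 7. P is now [].

So w = 7 3 1 5 8 2 6 4.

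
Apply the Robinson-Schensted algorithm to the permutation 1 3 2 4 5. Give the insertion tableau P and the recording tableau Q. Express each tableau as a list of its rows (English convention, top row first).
P = [[1, 2, 4, 5], [3]], Q = [[1, 2, 4, 5], [3]]

Insert each entry of the permutation into P by Schensted row insertion, recording in Q the position of each new cell.

After inserting 1: P = [[1]].
After inserting 3: P = [[1, 3]].
After inserting 2: P = [[1, 2], [3]].
After inserting 4: P = [[1, 2, 4], [3]].
After inserting 5: P = [[1, 2, 4, 5], [3]].

So P = [[1, 2, 4, 5], [3]], Q = [[1, 2, 4, 5], [3]].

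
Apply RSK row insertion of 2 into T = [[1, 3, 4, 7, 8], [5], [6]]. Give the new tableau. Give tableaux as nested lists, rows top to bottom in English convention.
[[1, 2, 4, 7, 8], [3], [5], [6]]

In row 1, 2 replaces 3 (the leftmost entry greater than 2); 3 is bumped to row 2. In row 2, 3 replaces 5 (the leftmost entry greater than 3); 5 is bumped to row 3. In row 3, 5 replaces 6 (the leftmost entry greater than 5); 6 is bumped to row 4. 6 starts a new row 4. The new tableau is [[1, 2, 4, 7, 8], [3], [5], [6]].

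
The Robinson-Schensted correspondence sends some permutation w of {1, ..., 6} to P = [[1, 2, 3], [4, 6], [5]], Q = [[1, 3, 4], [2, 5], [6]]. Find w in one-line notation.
5 1 2 6 4 3

Reverse the RSK construction: for i from n down to 1, find the cell of Q containing i, remove the entry at that cell from P, and reverse-bump it up through P; the value ejected from row 1 is w(i).

Step i=6: Q has 6 at row 3, column 1; remove 5 from row 3 of P and reverse-bump: 5 enters row 2 and ejects 4; 4 enters row 1 and ejects 3. So w(6) = 3. P is now [[1, 2, 4], [5, 6]].
Step i=5: Q has 5 at row 2, column 2; remove 6 from row 2 of P and reverse-bump: 6 enters row 1 and ejects 4. So w(5) = 4. P is now [[1, 2, 6], [5]].
Step i=4: Q has 4 at row 1, column 3; remove that cell from P, ejecting 6. So w(4) = 6. P is now [[1, 2], [5]].
Step i=3: Q has 3 at row 1, column 2; remove that cell from P, ejecting 2. So w(3) = 2. P is now [[1], [5]].
Step i=2: Q has 2 at row 2, column 1; remove 5 from row 2 of P and reverse-bump: 5 enters row 1 and ejects 1. So w(2) = 1. P is now [[5]].
Step i=1: Q has 1 at row 1, column 1; remove that cell from P, ejecting 5. So w(1) = 5. P is now [].

So w = 5 1 2 6 4 3.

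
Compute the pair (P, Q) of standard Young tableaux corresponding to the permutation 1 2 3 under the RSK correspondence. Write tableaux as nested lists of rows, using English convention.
P = [[1, 2, 3]], Q = [[1, 2, 3]]

Insert each entry of the permutation into P by Schensted row insertion, recording in Q the position of each new cell.

Insert 1: appended to row 1. P = [[1]], Q = [[1]].
Insert 2: appended to row 1. P = [[1, 2]], Q = [[1, 2]].
Insert 3: appended to row 1. P = [[1, 2, 3]], Q = [[1, 2, 3]].

So P = [[1, 2, 3]], Q = [[1, 2, 3]].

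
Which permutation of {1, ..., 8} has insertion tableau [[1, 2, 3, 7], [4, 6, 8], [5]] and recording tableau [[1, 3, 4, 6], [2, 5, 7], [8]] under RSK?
5 1 2 6 4 8 7 3

Reverse the RSK construction: for i from n down to 1, find the cell of Q containing i, remove the entry at that cell from P, and reverse-bump it up through P; the value ejected from row 1 is w(i).

Step i=8: Q has 8 at row 3, column 1; remove 5 from row 3 of P and reverse-bump: 5 enters row 2 and ejects 4; 4 enters row 1 and ejects 3. So w(8) = 3. P is now [[1, 2, 4, 7], [5, 6, 8]].
Step i=7: Q has 7 at row 2, column 3; remove 8 from row 2 of P and reverse-bump: 8 enters row 1 and ejects 7. So w(7) = 7. P is now [[1, 2, 4, 8], [5, 6]].
Step i=6: Q has 6 at row 1, column 4; remove that cell from P, ejecting 8. So w(6) = 8. P is now [[1, 2, 4], [5, 6]].
Step i=5: Q has 5 at row 2, column 2; remove 6 from row 2 of P and reverse-bump: 6 enters row 1 and ejects 4. So w(5) = 4. P is now [[1, 2, 6], [5]].
Step i=4: Q has 4 at row 1, column 3; remove that cell from P, ejecting 6. So w(4) = 6. P is now [[1, 2], [5]].
Step i=3: Q has 3 at row 1, column 2; remove that cell from P, ejecting 2. So w(3) = 2. P is now [[1], [5]].
Step i=2: Q has 2 at row 2, column 1; remove 5 from row 2 of P and reverse-bump: 5 enters row 1 and ejects 1. So w(2) = 1. P is now [[5]].
Step i=1: Q has 1 at row 1, column 1; remove that cell from P, ejecting 5. So w(1) = 5. P is now [].

So w = 5 1 2 6 4 8 7 3.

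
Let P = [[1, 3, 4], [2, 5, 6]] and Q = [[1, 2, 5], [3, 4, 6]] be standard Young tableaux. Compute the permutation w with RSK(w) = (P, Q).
Reverse the RSK construction: for i from n down to 1, find the cell of Q containing i, remove the entry at that cell from P, and reverse-bump it up through P; the value ejected from row 1 is w(i).

Step i=6: Q has 6 at row 2, column 3; remove 6 from row 2 of P and reverse-bump: 6 enters row 1 and ejects 4. So w(6) = 4. P is now [[1, 3, 6], [2, 5]].
Step i=5: Q has 5 at row 1, column 3; remove that cell from P, ejecting 6. So w(5) = 6. P is now [[1, 3], [2, 5]].
Step i=4: Q has 4 at row 2, column 2; remove 5 from row 2 of P and reverse-bump: 5 enters row 1 and ejects 3. So w(4) = 3. P is now [[1, 5], [2]].
Step i=3: Q has 3 at row 2, column 1; remove 2 from row 2 of P and reverse-bump: 2 enters row 1 and ejects 1. So w(3) = 1. P is now [[2, 5]].
Step i=2: Q has 2 at row 1, column 2; remove that cell from P, ejecting 5. So w(2) = 5. P is now [[2]].
Step i=1: Q has 1 at row 1, column 1; remove that cell from P, ejecting 2. So w(1) = 2. P is now [].

So w = 2 5 1 3 6 4.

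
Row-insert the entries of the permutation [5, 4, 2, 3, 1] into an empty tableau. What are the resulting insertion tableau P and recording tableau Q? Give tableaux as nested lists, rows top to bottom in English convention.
P = [[1, 3], [2], [4], [5]], Q = [[1, 4], [2], [3], [5]]

Insert each entry of the permutation into P by Schensted row insertion, recording in Q the position of each new cell.

Insert 5: appended to row 1. P = [[5]].
Insert 4: 4 bumps 5 from row 1; 5 starts row 2. P = [[4], [5]].
Insert 2: 2 bumps 4 from row 1; 4 bumps 5 from row 2; 5 starts row 3. P = [[2], [4], [5]].
Insert 3: appended to row 1. P = [[2, 3], [4], [5]].
Insert 1: 1 bumps 2 from row 1; 2 bumps 4 from row 2; 4 bumps 5 from row 3; 5 starts row 4. P = [[1, 3], [2], [4], [5]].

So P = [[1, 3], [2], [4], [5]], Q = [[1, 4], [2], [3], [5]].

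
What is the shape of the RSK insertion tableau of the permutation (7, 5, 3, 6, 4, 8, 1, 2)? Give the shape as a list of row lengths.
[3, 2, 2, 1]

Row-insert each entry into an empty tableau.

After inserting 7: P = [[7]].
After inserting 5: P = [[5], [7]].
After inserting 3: P = [[3], [5], [7]].
After inserting 6: P = [[3, 6], [5], [7]].
After inserting 4: P = [[3, 4], [5, 6], [7]].
After inserting 8: P = [[3, 4, 8], [5, 6], [7]].
After inserting 1: P = [[1, 4, 8], [3, 6], [5], [7]].
After inserting 2: P = [[1, 2, 8], [3, 4], [5, 6], [7]].

The final insertion tableau P = [[1, 2, 8], [3, 4], [5, 6], [7]] has shape [3, 2, 2, 1].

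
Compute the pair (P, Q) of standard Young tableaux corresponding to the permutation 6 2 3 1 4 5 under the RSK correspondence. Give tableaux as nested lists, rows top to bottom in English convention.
Insert each entry of the permutation into P by Schensted row insertion, recording in Q the position of each new cell.

After inserting 6: P = [[6]].
After inserting 2: P = [[2], [6]].
After inserting 3: P = [[2, 3], [6]].
After inserting 1: P = [[1, 3], [2], [6]].
After inserting 4: P = [[1, 3, 4], [2], [6]].
After inserting 5: P = [[1, 3, 4, 5], [2], [6]].

So P = [[1, 3, 4, 5], [2], [6]], Q = [[1, 3, 5, 6], [2], [4]].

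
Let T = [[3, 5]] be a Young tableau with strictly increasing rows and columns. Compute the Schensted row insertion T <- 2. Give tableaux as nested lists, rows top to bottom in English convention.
[[2, 5], [3]]

In row 1, 2 replaces 3 (the leftmost entry greater than 2); 3 is bumped to row 2. 3 starts a new row 2. The new tableau is [[2, 5], [3]].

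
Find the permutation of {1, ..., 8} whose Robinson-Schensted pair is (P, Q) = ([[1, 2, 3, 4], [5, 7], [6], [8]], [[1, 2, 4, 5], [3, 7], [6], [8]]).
Reverse RSK: for i = n, n-1, ..., 1, locate i in Q, remove the corresponding corner cell from P, and reverse-bump its entry up through P; the value ejected from row 1 is w(i).

So w = 1 8 2 6 7 3 5 4.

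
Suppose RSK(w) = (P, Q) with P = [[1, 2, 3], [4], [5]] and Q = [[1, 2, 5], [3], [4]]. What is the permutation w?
1 5 4 2 3

Reverse the RSK construction: for i from n down to 1, find the cell of Q containing i, remove the entry at that cell from P, and reverse-bump it up through P; the value ejected from row 1 is w(i).

Step i=5: Q has 5 at row 1, column 3; remove that cell from P, ejecting 3. So w(5) = 3. P is now [[1, 2], [4], [5]].
Step i=4: Q has 4 at row 3, column 1; remove 5 from row 3 of P and reverse-bump: 5 enters row 2 and ejects 4; 4 enters row 1 and ejects 2. So w(4) = 2. P is now [[1, 4], [5]].
Step i=3: Q has 3 at row 2, column 1; remove 5 from row 2 of P and reverse-bump: 5 enters row 1 and ejects 4. So w(3) = 4. P is now [[1, 5]].
Step i=2: Q has 2 at row 1, column 2; remove that cell from P, ejecting 5. So w(2) = 5. P is now [[1]].
Step i=1: Q has 1 at row 1, column 1; remove that cell from P, ejecting 1. So w(1) = 1. P is now [].

So w = 1 5 4 2 3.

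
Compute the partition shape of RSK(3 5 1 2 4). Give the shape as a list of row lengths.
[3, 2]

Row-insert each entry into an empty tableau.

After inserting 3: P = [[3]].
After inserting 5: P = [[3, 5]].
After inserting 1: P = [[1, 5], [3]].
After inserting 2: P = [[1, 2], [3, 5]].
After inserting 4: P = [[1, 2, 4], [3, 5]].

The final insertion tableau P = [[1, 2, 4], [3, 5]] has shape [3, 2].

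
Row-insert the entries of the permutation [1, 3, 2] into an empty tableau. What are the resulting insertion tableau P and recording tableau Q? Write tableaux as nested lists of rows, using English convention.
Insert each entry of the permutation into P by Schensted row insertion, recording in Q the position of each new cell.

Insert 1: appended to row 1. P = [[1]], Q = [[1]].
Insert 3: appended to row 1. P = [[1, 3]], Q = [[1, 2]].
Insert 2: 2 bumps 3 from row 1; 3 starts row 2. P = [[1, 2], [3]], Q = [[1, 2], [3]].

So P = [[1, 2], [3]], Q = [[1, 2], [3]].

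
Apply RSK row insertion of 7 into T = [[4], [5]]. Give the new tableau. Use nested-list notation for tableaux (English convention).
7 is larger than every entry of row 1, so it is appended to row 1. The new tableau is [[4, 7], [5]].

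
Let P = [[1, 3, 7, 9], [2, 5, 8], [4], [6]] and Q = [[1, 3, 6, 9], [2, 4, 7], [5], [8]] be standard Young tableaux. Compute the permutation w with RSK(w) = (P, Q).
4 2 6 5 3 8 7 1 9

Reverse the RSK construction: for i from n down to 1, find the cell of Q containing i, remove the entry at that cell from P, and reverse-bump it up through P; the value ejected from row 1 is w(i).

Step i=9: Q has 9 at row 1, column 4; remove that cell from P, ejecting 9. So w(9) = 9. P is now [[1, 3, 7], [2, 5, 8], [4], [6]].
Step i=8: Q has 8 at row 4, column 1; remove 6 from row 4 of P and reverse-bump: 6 enters row 3 and ejects 4; 4 enters row 2 and ejects 2; 2 enters row 1 and ejects 1. So w(8) = 1. P is now [[2, 3, 7], [4, 5, 8], [6]].
Step i=7: Q has 7 at row 2, column 3; remove 8 from row 2 of P and reverse-bump: 8 enters row 1 and ejects 7. So w(7) = 7. P is now [[2, 3, 8], [4, 5], [6]].
Step i=6: Q has 6 at row 1, column 3; remove that cell from P, ejecting 8. So w(6) = 8. P is now [[2, 3], [4, 5], [6]].
Step i=5: Q has 5 at row 3, column 1; remove 6 from row 3 of P and reverse-bump: 6 enters row 2 and ejects 5; 5 enters row 1 and ejects 3. So w(5) = 3. P is now [[2, 5], [4, 6]].
Step i=4: Q has 4 at row 2, column 2; remove 6 from row 2 of P and reverse-bump: 6 enters row 1 and ejects 5. So w(4) = 5. P is now [[2, 6], [4]].
Step i=3: Q has 3 at row 1, column 2; remove that cell from P, ejecting 6. So w(3) = 6. P is now [[2], [4]].
Step i=2: Q has 2 at row 2, column 1; remove 4 from row 2 of P and reverse-bump: 4 enters row 1 and ejects 2. So w(2) = 2. P is now [[4]].
Step i=1: Q has 1 at row 1, column 1; remove that cell from P, ejecting 4. So w(1) = 4. P is now [].

So w = 4 2 6 5 3 8 7 1 9.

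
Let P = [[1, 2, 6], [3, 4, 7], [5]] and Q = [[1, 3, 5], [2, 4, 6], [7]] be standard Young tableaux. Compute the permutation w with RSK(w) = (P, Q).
Reverse the RSK construction: for i from n down to 1, find the cell of Q containing i, remove the entry at that cell from P, and reverse-bump it up through P; the value ejected from row 1 is w(i).

Step i=7: Q has 7 at row 3, column 1; remove 5 from row 3 of P and reverse-bump: 5 enters row 2 and ejects 4; 4 enters row 1 and ejects 2. So w(7) = 2. P is now [[1, 4, 6], [3, 5, 7]].
Step i=6: Q has 6 at row 2, column 3; remove 7 from row 2 of P and reverse-bump: 7 enters row 1 and ejects 6. So w(6) = 6. P is now [[1, 4, 7], [3, 5]].
Step i=5: Q has 5 at row 1, column 3; remove that cell from P, ejecting 7. So w(5) = 7. P is now [[1, 4], [3, 5]].
Step i=4: Q has 4 at row 2, column 2; remove 5 from row 2 of P and reverse-bump: 5 enters row 1 and ejects 4. So w(4) = 4. P is now [[1, 5], [3]].
Step i=3: Q has 3 at row 1, column 2; remove that cell from P, ejecting 5. So w(3) = 5. P is now [[1], [3]].
Step i=2: Q has 2 at row 2, column 1; remove 3 from row 2 of P and reverse-bump: 3 enters row 1 and ejects 1. So w(2) = 1. P is now [[3]].
Step i=1: Q has 1 at row 1, column 1; remove that cell from P, ejecting 3. So w(1) = 3. P is now [].

So w = 3 1 5 4 7 6 2.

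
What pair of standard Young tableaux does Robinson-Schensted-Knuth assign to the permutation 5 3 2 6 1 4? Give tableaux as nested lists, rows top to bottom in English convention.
P = [[1, 4], [2, 6], [3], [5]], Q = [[1, 4], [2, 6], [3], [5]]

Insert each entry of the permutation into P by Schensted row insertion, recording in Q the position of each new cell.

Insert 5: appended to row 1. P = [[5]].
Insert 3: 3 bumps 5 from row 1; 5 starts row 2. P = [[3], [5]].
Insert 2: 2 bumps 3 from row 1; 3 bumps 5 from row 2; 5 starts row 3. P = [[2], [3], [5]].
Insert 6: appended to row 1. P = [[2, 6], [3], [5]].
Insert 1: 1 bumps 2 from row 1; 2 bumps 3 from row 2; 3 bumps 5 from row 3; 5 starts row 4. P = [[1, 6], [2], [3], [5]].
Insert 4: 4 bumps 6 from row 1; 6 appends to row 2. P = [[1, 4], [2, 6], [3], [5]].

So P = [[1, 4], [2, 6], [3], [5]], Q = [[1, 4], [2, 6], [3], [5]].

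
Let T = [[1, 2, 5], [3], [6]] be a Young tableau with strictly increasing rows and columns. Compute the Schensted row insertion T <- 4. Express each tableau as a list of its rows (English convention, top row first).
[[1, 2, 4], [3, 5], [6]]

In row 1, 4 replaces 5 (the leftmost entry greater than 4); 5 is bumped to row 2. 5 is appended to row 2. The new tableau is [[1, 2, 4], [3, 5], [6]].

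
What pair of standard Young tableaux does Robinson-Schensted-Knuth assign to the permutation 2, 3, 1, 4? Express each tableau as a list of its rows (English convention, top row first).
Insert each entry of the permutation into P by Schensted row insertion, recording in Q the position of each new cell.

Insert 2: appended to row 1. P = [[2]], Q = [[1]].
Insert 3: appended to row 1. P = [[2, 3]], Q = [[1, 2]].
Insert 1: 1 bumps 2 from row 1; 2 starts row 2. P = [[1, 3], [2]], Q = [[1, 2], [3]].
Insert 4: appended to row 1. P = [[1, 3, 4], [2]], Q = [[1, 2, 4], [3]].

So P = [[1, 3, 4], [2]], Q = [[1, 2, 4], [3]].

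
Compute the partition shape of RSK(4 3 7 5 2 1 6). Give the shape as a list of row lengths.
RSK row insertion gives P = [[1, 5, 6], [2, 7], [3], [4]], which has shape [3, 2, 1, 1].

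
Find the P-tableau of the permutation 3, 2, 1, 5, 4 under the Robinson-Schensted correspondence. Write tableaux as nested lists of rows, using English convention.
Insert 3: appended to row 1. P = [[3]].
Insert 2: 2 bumps 3 from row 1; 3 starts row 2. P = [[2], [3]].
Insert 1: 1 bumps 2 from row 1; 2 bumps 3 from row 2; 3 starts row 3. P = [[1], [2], [3]].
Insert 5: appended to row 1. P = [[1, 5], [2], [3]].
Insert 4: 4 bumps 5 from row 1; 5 appends to row 2. P = [[1, 4], [2, 5], [3]].

So P = [[1, 4], [2, 5], [3]].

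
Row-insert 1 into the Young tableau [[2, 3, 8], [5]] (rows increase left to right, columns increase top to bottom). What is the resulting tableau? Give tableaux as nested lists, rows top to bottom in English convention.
[[1, 3, 8], [2], [5]]

In row 1, 1 replaces 2 (the leftmost entry greater than 1); 2 is bumped to row 2. In row 2, 2 replaces 5 (the leftmost entry greater than 2); 5 is bumped to row 3. 5 starts a new row 3. The new tableau is [[1, 3, 8], [2], [5]].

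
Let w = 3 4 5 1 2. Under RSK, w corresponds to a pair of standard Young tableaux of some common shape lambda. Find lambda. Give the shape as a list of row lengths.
[3, 2]

Row-insert each entry into an empty tableau.

After inserting 3: P = [[3]].
After inserting 4: P = [[3, 4]].
After inserting 5: P = [[3, 4, 5]].
After inserting 1: P = [[1, 4, 5], [3]].
After inserting 2: P = [[1, 2, 5], [3, 4]].

The final insertion tableau P = [[1, 2, 5], [3, 4]] has shape [3, 2].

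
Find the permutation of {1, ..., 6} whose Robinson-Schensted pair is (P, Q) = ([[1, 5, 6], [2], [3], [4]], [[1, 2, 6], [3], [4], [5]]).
4 5 3 2 1 6

Reverse the RSK construction: for i from n down to 1, find the cell of Q containing i, remove the entry at that cell from P, and reverse-bump it up through P; the value ejected from row 1 is w(i).

Step i=6: Q has 6 at row 1, column 3; remove that cell from P, ejecting 6. So w(6) = 6. P is now [[1, 5], [2], [3], [4]].
Step i=5: Q has 5 at row 4, column 1; remove 4 from row 4 of P and reverse-bump: 4 enters row 3 and ejects 3; 3 enters row 2 and ejects 2; 2 enters row 1 and ejects 1. So w(5) = 1. P is now [[2, 5], [3], [4]].
Step i=4: Q has 4 at row 3, column 1; remove 4 from row 3 of P and reverse-bump: 4 enters row 2 and ejects 3; 3 enters row 1 and ejects 2. So w(4) = 2. P is now [[3, 5], [4]].
Step i=3: Q has 3 at row 2, column 1; remove 4 from row 2 of P and reverse-bump: 4 enters row 1 and ejects 3. So w(3) = 3. P is now [[4, 5]].
Step i=2: Q has 2 at row 1, column 2; remove that cell from P, ejecting 5. So w(2) = 5. P is now [[4]].
Step i=1: Q has 1 at row 1, column 1; remove that cell from P, ejecting 4. So w(1) = 4. P is now [].

So w = 4 5 3 2 1 6.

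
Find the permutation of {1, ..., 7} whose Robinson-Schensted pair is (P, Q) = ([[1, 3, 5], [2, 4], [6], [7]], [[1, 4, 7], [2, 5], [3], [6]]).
7 2 1 6 4 3 5

Reverse the RSK construction: for i from n down to 1, find the cell of Q containing i, remove the entry at that cell from P, and reverse-bump it up through P; the value ejected from row 1 is w(i).

Step i=7: Q has 7 at row 1, column 3; remove that cell from P, ejecting 5. So w(7) = 5. P is now [[1, 3], [2, 4], [6], [7]].
Step i=6: Q has 6 at row 4, column 1; remove 7 from row 4 of P and reverse-bump: 7 enters row 3 and ejects 6; 6 enters row 2 and ejects 4; 4 enters row 1 and ejects 3. So w(6) = 3. P is now [[1, 4], [2, 6], [7]].
Step i=5: Q has 5 at row 2, column 2; remove 6 from row 2 of P and reverse-bump: 6 enters row 1 and ejects 4. So w(5) = 4. P is now [[1, 6], [2], [7]].
Step i=4: Q has 4 at row 1, column 2; remove that cell from P, ejecting 6. So w(4) = 6. P is now [[1], [2], [7]].
Step i=3: Q has 3 at row 3, column 1; remove 7 from row 3 of P and reverse-bump: 7 enters row 2 and ejects 2; 2 enters row 1 and ejects 1. So w(3) = 1. P is now [[2], [7]].
Step i=2: Q has 2 at row 2, column 1; remove 7 from row 2 of P and reverse-bump: 7 enters row 1 and ejects 2. So w(2) = 2. P is now [[7]].
Step i=1: Q has 1 at row 1, column 1; remove that cell from P, ejecting 7. So w(1) = 7. P is now [].

So w = 7 2 1 6 4 3 5.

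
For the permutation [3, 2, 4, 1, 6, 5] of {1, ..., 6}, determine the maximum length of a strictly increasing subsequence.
3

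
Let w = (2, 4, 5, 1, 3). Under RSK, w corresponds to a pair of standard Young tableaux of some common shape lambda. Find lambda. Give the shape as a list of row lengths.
Row-insert each entry into an empty tableau.

After inserting 2: P = [[2]].
After inserting 4: P = [[2, 4]].
After inserting 5: P = [[2, 4, 5]].
After inserting 1: P = [[1, 4, 5], [2]].
After inserting 3: P = [[1, 3, 5], [2, 4]].

The final insertion tableau P = [[1, 3, 5], [2, 4]] has shape [3, 2].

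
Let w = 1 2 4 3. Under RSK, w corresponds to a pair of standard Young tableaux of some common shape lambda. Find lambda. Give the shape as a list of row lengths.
Row-insert each entry into an empty tableau.

After inserting 1: P = [[1]].
After inserting 2: P = [[1, 2]].
After inserting 4: P = [[1, 2, 4]].
After inserting 3: P = [[1, 2, 3], [4]].

The final insertion tableau P = [[1, 2, 3], [4]] has shape [3, 1].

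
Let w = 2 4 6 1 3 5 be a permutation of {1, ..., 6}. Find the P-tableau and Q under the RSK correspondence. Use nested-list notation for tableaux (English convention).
Insert each entry of the permutation into P by Schensted row insertion, recording in Q the position of each new cell.

Insert 2: appended to row 1. P = [[2]].
Insert 4: appended to row 1. P = [[2, 4]].
Insert 6: appended to row 1. P = [[2, 4, 6]].
Insert 1: 1 bumps 2 from row 1; 2 starts row 2. P = [[1, 4, 6], [2]].
Insert 3: 3 bumps 4 from row 1; 4 appends to row 2. P = [[1, 3, 6], [2, 4]].
Insert 5: 5 bumps 6 from row 1; 6 appends to row 2. P = [[1, 3, 5], [2, 4, 6]].

So P = [[1, 3, 5], [2, 4, 6]], Q = [[1, 2, 3], [4, 5, 6]].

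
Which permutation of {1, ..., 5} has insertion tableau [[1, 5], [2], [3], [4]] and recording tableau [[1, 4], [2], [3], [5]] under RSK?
4 3 2 5 1

Reverse RSK: for i = n, n-1, ..., 1, locate i in Q, remove the corresponding corner cell from P, and reverse-bump its entry up through P; the value ejected from row 1 is w(i).

So w = 4 3 2 5 1.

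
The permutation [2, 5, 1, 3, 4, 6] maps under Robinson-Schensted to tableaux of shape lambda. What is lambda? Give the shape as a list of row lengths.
Row-insert each entry into an empty tableau.

After inserting 2: P = [[2]].
After inserting 5: P = [[2, 5]].
After inserting 1: P = [[1, 5], [2]].
After inserting 3: P = [[1, 3], [2, 5]].
After inserting 4: P = [[1, 3, 4], [2, 5]].
After inserting 6: P = [[1, 3, 4, 6], [2, 5]].

The final insertion tableau P = [[1, 3, 4, 6], [2, 5]] has shape [4, 2].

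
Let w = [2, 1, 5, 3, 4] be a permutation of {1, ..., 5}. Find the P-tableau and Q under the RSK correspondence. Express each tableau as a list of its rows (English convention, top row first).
P = [[1, 3, 4], [2, 5]], Q = [[1, 3, 5], [2, 4]]

Insert each entry of the permutation into P by Schensted row insertion, recording in Q the position of each new cell.

Insert 2: appended to row 1. P = [[2]].
Insert 1: 1 bumps 2 from row 1; 2 starts row 2. P = [[1], [2]].
Insert 5: appended to row 1. P = [[1, 5], [2]].
Insert 3: 3 bumps 5 from row 1; 5 appends to row 2. P = [[1, 3], [2, 5]].
Insert 4: appended to row 1. P = [[1, 3, 4], [2, 5]].

So P = [[1, 3, 4], [2, 5]], Q = [[1, 3, 5], [2, 4]].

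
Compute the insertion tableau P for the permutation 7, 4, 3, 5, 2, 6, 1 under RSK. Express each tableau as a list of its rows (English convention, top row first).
Insert 7: appended to row 1. P = [[7]].
Insert 4: 4 bumps 7 from row 1; 7 starts row 2. P = [[4], [7]].
Insert 3: 3 bumps 4 from row 1; 4 bumps 7 from row 2; 7 starts row 3. P = [[3], [4], [7]].
Insert 5: appended to row 1. P = [[3, 5], [4], [7]].
Insert 2: 2 bumps 3 from row 1; 3 bumps 4 from row 2; 4 bumps 7 from row 3; 7 starts row 4. P = [[2, 5], [3], [4], [7]].
Insert 6: appended to row 1. P = [[2, 5, 6], [3], [4], [7]].
Insert 1: 1 bumps 2 from row 1; 2 bumps 3 from row 2; 3 bumps 4 from row 3; 4 bumps 7 from row 4; 7 starts row 5. P = [[1, 5, 6], [2], [3], [4], [7]].

So P = [[1, 5, 6], [2], [3], [4], [7]].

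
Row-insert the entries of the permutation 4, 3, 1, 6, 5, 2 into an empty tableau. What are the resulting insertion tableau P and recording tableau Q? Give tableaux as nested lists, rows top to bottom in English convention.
P = [[1, 2], [3, 5], [4, 6]], Q = [[1, 4], [2, 5], [3, 6]]

Insert each entry of the permutation into P by Schensted row insertion, recording in Q the position of each new cell.

After inserting 4: P = [[4]].
After inserting 3: P = [[3], [4]].
After inserting 1: P = [[1], [3], [4]].
After inserting 6: P = [[1, 6], [3], [4]].
After inserting 5: P = [[1, 5], [3, 6], [4]].
After inserting 2: P = [[1, 2], [3, 5], [4, 6]].

So P = [[1, 2], [3, 5], [4, 6]], Q = [[1, 4], [2, 5], [3, 6]].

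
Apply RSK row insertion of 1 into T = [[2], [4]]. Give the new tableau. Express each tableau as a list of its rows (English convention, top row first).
In row 1, 1 replaces 2 (the leftmost entry greater than 1); 2 is bumped to row 2. In row 2, 2 replaces 4 (the leftmost entry greater than 2); 4 is bumped to row 3. 4 starts a new row 3. The new tableau is [[1], [2], [4]].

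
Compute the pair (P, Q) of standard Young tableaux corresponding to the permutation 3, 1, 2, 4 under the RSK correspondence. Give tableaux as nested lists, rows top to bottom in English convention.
P = [[1, 2, 4], [3]], Q = [[1, 3, 4], [2]]

Insert each entry of the permutation into P by Schensted row insertion, recording in Q the position of each new cell.

Insert 3: appended to row 1. P = [[3]].
Insert 1: 1 bumps 3 from row 1; 3 starts row 2. P = [[1], [3]].
Insert 2: appended to row 1. P = [[1, 2], [3]].
Insert 4: appended to row 1. P = [[1, 2, 4], [3]].

So P = [[1, 2, 4], [3]], Q = [[1, 3, 4], [2]].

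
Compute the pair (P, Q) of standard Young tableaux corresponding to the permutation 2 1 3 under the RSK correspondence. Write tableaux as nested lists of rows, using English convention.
P = [[1, 3], [2]], Q = [[1, 3], [2]]

Insert each entry of the permutation into P by Schensted row insertion, recording in Q the position of each new cell.

Insert 2: appended to row 1. P = [[2]].
Insert 1: 1 bumps 2 from row 1; 2 starts row 2. P = [[1], [2]].
Insert 3: appended to row 1. P = [[1, 3], [2]].

So P = [[1, 3], [2]], Q = [[1, 3], [2]].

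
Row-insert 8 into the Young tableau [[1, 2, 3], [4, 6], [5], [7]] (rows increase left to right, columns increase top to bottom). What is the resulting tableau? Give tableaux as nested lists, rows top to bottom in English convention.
[[1, 2, 3, 8], [4, 6], [5], [7]]

8 is larger than every entry of row 1, so it is appended to row 1. The new tableau is [[1, 2, 3, 8], [4, 6], [5], [7]].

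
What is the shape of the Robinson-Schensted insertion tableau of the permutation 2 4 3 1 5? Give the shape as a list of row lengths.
Row-insert each entry into an empty tableau.

After inserting 2: P = [[2]].
After inserting 4: P = [[2, 4]].
After inserting 3: P = [[2, 3], [4]].
After inserting 1: P = [[1, 3], [2], [4]].
After inserting 5: P = [[1, 3, 5], [2], [4]].

The final insertion tableau P = [[1, 3, 5], [2], [4]] has shape [3, 1, 1].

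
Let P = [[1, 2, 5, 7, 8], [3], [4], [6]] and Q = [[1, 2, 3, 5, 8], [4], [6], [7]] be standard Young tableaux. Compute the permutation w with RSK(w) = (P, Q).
1 4 6 5 7 3 2 8

Reverse the RSK construction: for i from n down to 1, find the cell of Q containing i, remove the entry at that cell from P, and reverse-bump it up through P; the value ejected from row 1 is w(i).

Step i=8: Q has 8 at row 1, column 5; remove that cell from P, ejecting 8. So w(8) = 8. P is now [[1, 2, 5, 7], [3], [4], [6]].
Step i=7: Q has 7 at row 4, column 1; remove 6 from row 4 of P and reverse-bump: 6 enters row 3 and ejects 4; 4 enters row 2 and ejects 3; 3 enters row 1 and ejects 2. So w(7) = 2. P is now [[1, 3, 5, 7], [4], [6]].
Step i=6: Q has 6 at row 3, column 1; remove 6 from row 3 of P and reverse-bump: 6 enters row 2 and ejects 4; 4 enters row 1 and ejects 3. So w(6) = 3. P is now [[1, 4, 5, 7], [6]].
Step i=5: Q has 5 at row 1, column 4; remove that cell from P, ejecting 7. So w(5) = 7. P is now [[1, 4, 5], [6]].
Step i=4: Q has 4 at row 2, column 1; remove 6 from row 2 of P and reverse-bump: 6 enters row 1 and ejects 5. So w(4) = 5. P is now [[1, 4, 6]].
Step i=3: Q has 3 at row 1, column 3; remove that cell from P, ejecting 6. So w(3) = 6. P is now [[1, 4]].
Step i=2: Q has 2 at row 1, column 2; remove that cell from P, ejecting 4. So w(2) = 4. P is now [[1]].
Step i=1: Q has 1 at row 1, column 1; remove that cell from P, ejecting 1. So w(1) = 1. P is now [].

So w = 1 4 6 5 7 3 2 8.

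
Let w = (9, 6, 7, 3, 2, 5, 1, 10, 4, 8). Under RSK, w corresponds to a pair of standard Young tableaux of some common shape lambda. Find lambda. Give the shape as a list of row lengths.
[3, 3, 2, 1, 1]

Row-insert each entry into an empty tableau.

After inserting 9: P = [[9]].
After inserting 6: P = [[6], [9]].
After inserting 7: P = [[6, 7], [9]].
After inserting 3: P = [[3, 7], [6], [9]].
After inserting 2: P = [[2, 7], [3], [6], [9]].
After inserting 5: P = [[2, 5], [3, 7], [6], [9]].
After inserting 1: P = [[1, 5], [2, 7], [3], [6], [9]].
After inserting 10: P = [[1, 5, 10], [2, 7], [3], [6], [9]].
After inserting 4: P = [[1, 4, 10], [2, 5], [3, 7], [6], [9]].
After inserting 8: P = [[1, 4, 8], [2, 5, 10], [3, 7], [6], [9]].

The final insertion tableau P = [[1, 4, 8], [2, 5, 10], [3, 7], [6], [9]] has shape [3, 3, 2, 1, 1].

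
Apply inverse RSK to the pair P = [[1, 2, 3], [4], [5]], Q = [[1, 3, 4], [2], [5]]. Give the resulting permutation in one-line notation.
Reverse the RSK construction: for i from n down to 1, find the cell of Q containing i, remove the entry at that cell from P, and reverse-bump it up through P; the value ejected from row 1 is w(i).

Step i=5: Q has 5 at row 3, column 1; remove 5 from row 3 of P and reverse-bump: 5 enters row 2 and ejects 4; 4 enters row 1 and ejects 3. So w(5) = 3. P is now [[1, 2, 4], [5]].
Step i=4: Q has 4 at row 1, column 3; remove that cell from P, ejecting 4. So w(4) = 4. P is now [[1, 2], [5]].
Step i=3: Q has 3 at row 1, column 2; remove that cell from P, ejecting 2. So w(3) = 2. P is now [[1], [5]].
Step i=2: Q has 2 at row 2, column 1; remove 5 from row 2 of P and reverse-bump: 5 enters row 1 and ejects 1. So w(2) = 1. P is now [[5]].
Step i=1: Q has 1 at row 1, column 1; remove that cell from P, ejecting 5. So w(1) = 5. P is now [].

So w = 5 1 2 4 3.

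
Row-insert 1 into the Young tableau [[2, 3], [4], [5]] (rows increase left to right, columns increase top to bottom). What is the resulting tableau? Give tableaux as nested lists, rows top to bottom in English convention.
[[1, 3], [2], [4], [5]]

In row 1, 1 replaces 2 (the leftmost entry greater than 1); 2 is bumped to row 2. In row 2, 2 replaces 4 (the leftmost entry greater than 2); 4 is bumped to row 3. In row 3, 4 replaces 5 (the leftmost entry greater than 4); 5 is bumped to row 4. 5 starts a new row 4. The new tableau is [[1, 3], [2], [4], [5]].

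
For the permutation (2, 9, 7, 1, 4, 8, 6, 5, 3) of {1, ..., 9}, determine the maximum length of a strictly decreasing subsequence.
5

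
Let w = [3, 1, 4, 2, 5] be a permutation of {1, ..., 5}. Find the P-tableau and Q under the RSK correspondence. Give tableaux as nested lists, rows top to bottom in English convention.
P = [[1, 2, 5], [3, 4]], Q = [[1, 3, 5], [2, 4]]

Insert each entry of the permutation into P by Schensted row insertion, recording in Q the position of each new cell.

Insert 3: appended to row 1. P = [[3]].
Insert 1: 1 bumps 3 from row 1; 3 starts row 2. P = [[1], [3]].
Insert 4: appended to row 1. P = [[1, 4], [3]].
Insert 2: 2 bumps 4 from row 1; 4 appends to row 2. P = [[1, 2], [3, 4]].
Insert 5: appended to row 1. P = [[1, 2, 5], [3, 4]].

So P = [[1, 2, 5], [3, 4]], Q = [[1, 3, 5], [2, 4]].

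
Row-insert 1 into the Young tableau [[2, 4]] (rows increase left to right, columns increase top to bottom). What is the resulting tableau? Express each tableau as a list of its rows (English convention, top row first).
[[1, 4], [2]]

In row 1, 1 replaces 2 (the leftmost entry greater than 1); 2 is bumped to row 2. 2 starts a new row 2. The new tableau is [[1, 4], [2]].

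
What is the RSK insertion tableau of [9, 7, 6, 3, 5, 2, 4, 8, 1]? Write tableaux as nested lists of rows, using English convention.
P = [[1, 4, 8], [2, 5], [3], [6], [7], [9]]

Insert 9: appended to row 1. P = [[9]].
Insert 7: 7 bumps 9 from row 1; 9 starts row 2. P = [[7], [9]].
Insert 6: 6 bumps 7 from row 1; 7 bumps 9 from row 2; 9 starts row 3. P = [[6], [7], [9]].
Insert 3: 3 bumps 6 from row 1; 6 bumps 7 from row 2; 7 bumps 9 from row 3; 9 starts row 4. P = [[3], [6], [7], [9]].
Insert 5: appended to row 1. P = [[3, 5], [6], [7], [9]].
Insert 2: 2 bumps 3 from row 1; 3 bumps 6 from row 2; 6 bumps 7 from row 3; 7 bumps 9 from row 4; 9 starts row 5. P = [[2, 5], [3], [6], [7], [9]].
Insert 4: 4 bumps 5 from row 1; 5 appends to row 2. P = [[2, 4], [3, 5], [6], [7], [9]].
Insert 8: appended to row 1. P = [[2, 4, 8], [3, 5], [6], [7], [9]].
Insert 1: 1 bumps 2 from row 1; 2 bumps 3 from row 2; 3 bumps 6 from row 3; 6 bumps 7 from row 4; 7 bumps 9 from row 5; 9 starts row 6. P = [[1, 4, 8], [2, 5], [3], [6], [7], [9]].

So P = [[1, 4, 8], [2, 5], [3], [6], [7], [9]].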